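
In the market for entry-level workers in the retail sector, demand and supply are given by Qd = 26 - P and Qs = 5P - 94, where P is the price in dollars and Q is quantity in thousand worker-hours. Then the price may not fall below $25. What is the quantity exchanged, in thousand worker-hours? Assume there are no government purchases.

Setting quantity demanded equal to quantity supplied, 26 - P = 5P - 94, gives P* = 20 and Q* = 6.
Because the floor (25) lies above the market-clearing price, it is binding.
At P = 25: Qd = 26 - 25 = 1 and Qs = 5·25 - 94 = 31.
The quantity actually transacted is the short side, demand: 1.

1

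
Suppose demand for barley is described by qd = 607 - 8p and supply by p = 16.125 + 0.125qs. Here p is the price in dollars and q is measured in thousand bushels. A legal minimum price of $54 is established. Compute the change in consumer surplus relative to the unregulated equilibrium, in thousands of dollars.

Rearranging supply gives qs = 8p - 129. In a free market, 607 - 8p = 8p - 129 gives the equilibrium p* = 46, q* = 239.
Since 54 > 46, the floor is binding.
At p = 54: qd = 607 - 8·54 = 175 and qs = 8·54 - 129 = 303.
Consumer surplus without the control is ½ · (75.875 - 46) · 239 = 3570.0625.
With the floor, consumers buy 175 units at 54, so CS = ½ · (75.875 - 54) · 175 = 1914.0625.
Change in consumer surplus = 1914.0625 - 3570.0625 = -1656.

-1656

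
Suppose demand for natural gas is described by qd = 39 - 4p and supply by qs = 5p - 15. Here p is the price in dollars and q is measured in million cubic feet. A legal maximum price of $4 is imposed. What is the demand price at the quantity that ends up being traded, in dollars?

Equilibrium: 39 - 4p = 5p - 15, so 54 = 9p and p* = 6, q* = 15.
Since 4 < 6, the ceiling is binding.
At p = 4: qd = 39 - 4·4 = 23 and qs = 5·4 - 15 = 5.
Only 5 units reach the market. On the demand curve, the marginal buyer's willingness to pay at q = 5 is (39 - 5)/4 = 8.5.

8.5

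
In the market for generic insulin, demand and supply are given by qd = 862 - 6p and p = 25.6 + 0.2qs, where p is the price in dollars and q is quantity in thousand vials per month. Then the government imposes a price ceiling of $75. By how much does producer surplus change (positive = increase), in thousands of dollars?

Rearranging supply gives qs = 5p - 128. Equilibrium: 862 - 6p = 5p - 128, so 990 = 11p and p* = 90, q* = 322.
Because the ceiling (75) lies below the market-clearing price, it is binding.
At p = 75: qd = 862 - 6·75 = 412 and qs = 5·75 - 128 = 247.
Producer surplus without the control is ½ · (90 - 25.6) · 322 = 10368.4.
With the ceiling, producers sell 247 units at 75, so PS = ½ · (75 - 25.6) · 247 = 6100.9.
Change in producer surplus = 6100.9 - 10368.4 = -4267.5.

-4267.5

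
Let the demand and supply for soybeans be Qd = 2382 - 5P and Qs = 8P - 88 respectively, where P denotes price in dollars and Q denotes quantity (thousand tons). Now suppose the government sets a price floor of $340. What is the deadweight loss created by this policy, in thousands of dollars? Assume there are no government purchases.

Without the control the market clears where 2382 - 5P = 8P - 88, i.e. P* = 190 and Q* = 1432.
Because the floor (340) lies above the market-clearing price, it is binding.
At P = 340: Qd = 2382 - 5·340 = 682 and Qs = 8·340 - 88 = 2632.
Quantity traded falls to 682. At Q = 682 the demand price is (2382 - 682)/5 = 340 and the supply price is (88 + 682)/8 = 96.25.
Deadweight loss = ½ · (340 - 96.25) · (1432 - 682) = ½ · 243.75 · 750 = 91406.25.

91406.25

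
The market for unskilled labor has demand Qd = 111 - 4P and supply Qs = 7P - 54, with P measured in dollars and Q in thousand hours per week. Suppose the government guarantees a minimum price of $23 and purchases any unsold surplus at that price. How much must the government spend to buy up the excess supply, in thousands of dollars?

2024

In a free market, 111 - 4P = 7P - 54 gives the equilibrium P* = 15, Q* = 51.
Since 23 > 15, the floor is binding.
At P = 23: Qd = 111 - 4·23 = 19 and Qs = 7·23 - 54 = 107.
Surplus = Qs - Qd = 88.
Government expenditure = surplus × support price = 88 × 23 = 2024.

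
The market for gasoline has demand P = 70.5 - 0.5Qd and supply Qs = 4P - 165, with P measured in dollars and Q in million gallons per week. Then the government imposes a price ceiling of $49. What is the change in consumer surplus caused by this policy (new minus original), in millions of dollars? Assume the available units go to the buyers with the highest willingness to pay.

Rearranging demand gives Qd = 141 - 2P. Equilibrium: 141 - 2P = 4P - 165, so 306 = 6P and P* = 51, Q* = 39.
Because the ceiling (49) lies below the market-clearing price, it is binding.
At P = 49: Qd = 141 - 2·49 = 43 and Qs = 4·49 - 165 = 31.
Consumer surplus without the control is ½ · (70.5 - 51) · 39 = 380.25.
With the ceiling, 31 units are sold at 49 (assume they go to the highest-value buyers). The demand price at Q = 31 is 55, so CS = ½ · [(70.5 - 49) + (55 - 49)] · 31 = 426.25.
Change in consumer surplus = 426.25 - 380.25 = 46.

46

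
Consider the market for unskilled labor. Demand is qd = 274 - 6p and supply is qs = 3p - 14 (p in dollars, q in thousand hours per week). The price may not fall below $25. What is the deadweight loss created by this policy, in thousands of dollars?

Setting quantity demanded equal to quantity supplied, 274 - 6p = 3p - 14, gives p* = 32 and q* = 82.
The floor of 25 is below the equilibrium price 32, so it is not binding; the market clears at p* = 32, q* = 82.
Since the control does not bind, no trades are prevented and deadweight loss is zero.

0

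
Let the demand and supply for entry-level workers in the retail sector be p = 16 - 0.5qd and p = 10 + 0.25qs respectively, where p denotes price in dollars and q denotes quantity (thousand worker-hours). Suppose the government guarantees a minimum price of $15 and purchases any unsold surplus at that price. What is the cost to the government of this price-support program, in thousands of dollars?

Rearranging demand gives qd = 32 - 2p; rearranging supply gives qs = 4p - 40. Equilibrium: 32 - 2p = 4p - 40, so 72 = 6p and p* = 12, q* = 8.
Since 15 > 12, the floor is binding.
At p = 15: qd = 32 - 2·15 = 2 and qs = 4·15 - 40 = 20.
Surplus = qs - qd = 18.
Government expenditure = surplus × support price = 18 × 15 = 270.

270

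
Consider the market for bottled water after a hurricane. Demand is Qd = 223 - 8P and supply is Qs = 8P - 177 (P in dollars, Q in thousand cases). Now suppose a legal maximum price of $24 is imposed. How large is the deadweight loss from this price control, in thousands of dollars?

8

Equilibrium: 223 - 8P = 8P - 177, so 400 = 16P and P* = 25, Q* = 23.
The ceiling of 24 is below the equilibrium price 25, so it binds.
At P = 24: Qd = 223 - 8·24 = 31 and Qs = 8·24 - 177 = 15.
Quantity traded falls to 15. At Q = 15 the demand price is (223 - 15)/8 = 26 and the supply price is (177 + 15)/8 = 24.
Deadweight loss = ½ · (26 - 24) · (23 - 15) = ½ · 2 · 8 = 8.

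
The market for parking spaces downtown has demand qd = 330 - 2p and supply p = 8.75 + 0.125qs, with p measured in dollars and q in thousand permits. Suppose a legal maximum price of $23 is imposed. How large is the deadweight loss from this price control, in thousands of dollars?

5780

Rearranging supply gives qs = 8p - 70. Setting quantity demanded equal to quantity supplied, 330 - 2p = 8p - 70, gives p* = 40 and q* = 250.
Because the ceiling (23) lies below the market-clearing price, it is binding.
At p = 23: qd = 330 - 2·23 = 284 and qs = 8·23 - 70 = 114.
Quantity traded falls to 114. At q = 114 the demand price is (330 - 114)/2 = 108 and the supply price is (70 + 114)/8 = 23.
Deadweight loss = ½ · (108 - 23) · (250 - 114) = ½ · 85 · 136 = 5780.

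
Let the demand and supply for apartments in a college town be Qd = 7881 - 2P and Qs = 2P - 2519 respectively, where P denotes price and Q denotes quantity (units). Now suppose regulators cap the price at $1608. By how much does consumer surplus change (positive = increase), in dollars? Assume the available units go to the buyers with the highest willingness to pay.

Without the control the market clears where 7881 - 2P = 2P - 2519, i.e. P* = 2600 and Q* = 2681.
The ceiling of 1608 is below the equilibrium price 2600, so it binds.
At P = 1608: Qd = 7881 - 2·1608 = 4665 and Qs = 2·1608 - 2519 = 697.
Consumer surplus without the control is ½ · (3940.5 - 2600) · 2681 = 1796940.25.
With the ceiling, 697 units are sold at 1608 (assume they go to the highest-value buyers). The demand price at Q = 697 is 3592, so CS = ½ · [(3940.5 - 1608) + (3592 - 1608)] · 697 = 1504300.25.
Change in consumer surplus = 1504300.25 - 1796940.25 = -292640.

-292640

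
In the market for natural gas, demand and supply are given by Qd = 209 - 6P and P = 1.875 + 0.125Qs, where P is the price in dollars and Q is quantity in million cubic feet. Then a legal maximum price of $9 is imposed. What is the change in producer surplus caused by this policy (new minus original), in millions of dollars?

Rearranging supply gives Qs = 8P - 15. In a free market, 209 - 6P = 8P - 15 gives the equilibrium P* = 16, Q* = 113.
The ceiling of 9 is below the equilibrium price 16, so it binds.
At P = 9: Qd = 209 - 6·9 = 155 and Qs = 8·9 - 15 = 57.
Producer surplus without the control is ½ · (16 - 1.875) · 113 = 798.0625.
With the ceiling, producers sell 57 units at 9, so PS = ½ · (9 - 1.875) · 57 = 203.0625.
Change in producer surplus = 203.0625 - 798.0625 = -595.

-595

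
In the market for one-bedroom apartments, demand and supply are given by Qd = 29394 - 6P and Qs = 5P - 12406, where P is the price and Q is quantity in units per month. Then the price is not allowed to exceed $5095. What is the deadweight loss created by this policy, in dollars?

0

Without the control the market clears where 29394 - 6P = 5P - 12406, i.e. P* = 3800 and Q* = 6594.
Since 5095 is above P* = 3800, the ceiling does not bind and the free-market outcome prevails.
Since the control does not bind, no trades are prevented and deadweight loss is zero.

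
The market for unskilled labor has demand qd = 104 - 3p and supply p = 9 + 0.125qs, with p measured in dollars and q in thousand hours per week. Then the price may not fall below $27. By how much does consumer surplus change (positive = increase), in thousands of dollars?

Rearranging supply gives qs = 8p - 72. In a free market, 104 - 3p = 8p - 72 gives the equilibrium p* = 16, q* = 56.
Because the floor (27) lies above the market-clearing price, it is binding.
At p = 27: qd = 104 - 3·27 = 23 and qs = 8·27 - 72 = 144.
Consumer surplus without the control is ½ · (104/3 - 16) · 56 = 1568/3.
With the floor, consumers buy 23 units at 27, so CS = ½ · (104/3 - 27) · 23 = 529/6.
Change in consumer surplus = 529/6 - 1568/3 = -434.5.

-434.5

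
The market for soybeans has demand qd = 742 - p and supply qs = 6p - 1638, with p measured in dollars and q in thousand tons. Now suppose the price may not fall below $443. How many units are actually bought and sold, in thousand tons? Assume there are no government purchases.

Setting quantity demanded equal to quantity supplied, 742 - p = 6p - 1638, gives p* = 340 and q* = 402.
The floor of 443 is above the equilibrium price 340, so it binds.
At p = 443: qd = 742 - 443 = 299 and qs = 6·443 - 1638 = 1020.
The quantity actually transacted is the short side, demand: 299.

299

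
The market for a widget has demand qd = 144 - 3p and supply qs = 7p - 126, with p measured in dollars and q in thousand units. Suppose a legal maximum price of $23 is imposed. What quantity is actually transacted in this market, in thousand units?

Equilibrium: 144 - 3p = 7p - 126, so 270 = 10p and p* = 27, q* = 63.
The ceiling of 23 is below the equilibrium price 27, so it binds.
At p = 23: qd = 144 - 3·23 = 75 and qs = 7·23 - 126 = 35.
The quantity actually transacted is the short side, supply: 35.

35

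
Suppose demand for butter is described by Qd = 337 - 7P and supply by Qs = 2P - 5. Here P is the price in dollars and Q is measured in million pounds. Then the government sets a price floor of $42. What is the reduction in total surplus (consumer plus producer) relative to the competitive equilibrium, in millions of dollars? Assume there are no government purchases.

252

Without the control the market clears where 337 - 7P = 2P - 5, i.e. P* = 38 and Q* = 71.
The floor of 42 is above the equilibrium price 38, so it binds.
At P = 42: Qd = 337 - 7·42 = 43 and Qs = 2·42 - 5 = 79.
Quantity traded falls to 43. At Q = 43 the demand price is (337 - 43)/7 = 42 and the supply price is (5 + 43)/2 = 24.
Deadweight loss = ½ · (42 - 24) · (71 - 43) = ½ · 18 · 28 = 252.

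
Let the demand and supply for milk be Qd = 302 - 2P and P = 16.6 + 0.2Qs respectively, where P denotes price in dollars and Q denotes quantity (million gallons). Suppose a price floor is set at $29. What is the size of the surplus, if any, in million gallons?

Rearranging supply gives Qs = 5P - 83. Equilibrium: 302 - 2P = 5P - 83, so 385 = 7P and P* = 55, Q* = 192.
The floor of 29 is below the equilibrium price 55, so it is not binding; the market clears at P* = 55, Q* = 192.
Since the control does not bind, there is no surplus.

0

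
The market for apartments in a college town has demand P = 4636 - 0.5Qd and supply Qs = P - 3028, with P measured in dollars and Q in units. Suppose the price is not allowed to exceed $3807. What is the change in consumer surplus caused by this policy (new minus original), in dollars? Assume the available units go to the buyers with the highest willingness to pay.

206784.75

Rearranging demand gives Qd = 9272 - 2P. Without the control the market clears where 9272 - 2P = P - 3028, i.e. P* = 4100 and Q* = 1072.
The ceiling of 3807 is below the equilibrium price 4100, so it binds.
At P = 3807: Qd = 9272 - 2·3807 = 1658 and Qs = 3807 - 3028 = 779.
Consumer surplus without the control is ½ · (4636 - 4100) · 1072 = 287296.
With the ceiling, 779 units are sold at 3807 (assume they go to the highest-value buyers). The demand price at Q = 779 is 4246.5, so CS = ½ · [(4636 - 3807) + (4246.5 - 3807)] · 779 = 494080.75.
Change in consumer surplus = 494080.75 - 287296 = 206784.75.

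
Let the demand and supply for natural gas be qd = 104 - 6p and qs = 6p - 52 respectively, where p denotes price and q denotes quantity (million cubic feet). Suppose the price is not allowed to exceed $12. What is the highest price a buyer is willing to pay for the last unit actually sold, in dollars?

14

In a free market, 104 - 6p = 6p - 52 gives the equilibrium p* = 13, q* = 26.
Because the ceiling (12) lies below the market-clearing price, it is binding.
At p = 12: qd = 104 - 6·12 = 32 and qs = 6·12 - 52 = 20.
Only 20 units reach the market. On the demand curve, the marginal buyer's willingness to pay at q = 20 is (104 - 20)/6 = 14.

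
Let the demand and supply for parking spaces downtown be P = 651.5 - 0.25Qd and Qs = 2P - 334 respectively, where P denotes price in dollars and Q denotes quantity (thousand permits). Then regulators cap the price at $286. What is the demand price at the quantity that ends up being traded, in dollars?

Rearranging demand gives Qd = 2606 - 4P. Equilibrium: 2606 - 4P = 2P - 334, so 2940 = 6P and P* = 490, Q* = 646.
The ceiling of 286 is below the equilibrium price 490, so it binds.
At P = 286: Qd = 2606 - 4·286 = 1462 and Qs = 2·286 - 334 = 238.
Only 238 units reach the market. On the demand curve, the marginal buyer's willingness to pay at Q = 238 is (2606 - 238)/4 = 592.

592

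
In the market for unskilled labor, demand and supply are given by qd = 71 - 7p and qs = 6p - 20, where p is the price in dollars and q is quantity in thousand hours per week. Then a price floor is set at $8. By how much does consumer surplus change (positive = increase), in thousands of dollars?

Equilibrium: 71 - 7p = 6p - 20, so 91 = 13p and p* = 7, q* = 22.
Since 8 > 7, the floor is binding.
At p = 8: qd = 71 - 7·8 = 15 and qs = 6·8 - 20 = 28.
Consumer surplus without the control is ½ · (71/7 - 7) · 22 = 242/7.
With the floor, consumers buy 15 units at 8, so CS = ½ · (71/7 - 8) · 15 = 225/14.
Change in consumer surplus = 225/14 - 242/7 = -18.5.

-18.5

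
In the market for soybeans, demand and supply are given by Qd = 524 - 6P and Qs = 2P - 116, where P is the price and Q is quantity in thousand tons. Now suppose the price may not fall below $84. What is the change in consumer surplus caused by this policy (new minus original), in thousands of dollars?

Setting quantity demanded equal to quantity supplied, 524 - 6P = 2P - 116, gives P* = 80 and Q* = 44.
The floor of 84 is above the equilibrium price 80, so it binds.
At P = 84: Qd = 524 - 6·84 = 20 and Qs = 2·84 - 116 = 52.
Consumer surplus without the control is ½ · (262/3 - 80) · 44 = 484/3.
With the floor, consumers buy 20 units at 84, so CS = ½ · (262/3 - 84) · 20 = 100/3.
Change in consumer surplus = 100/3 - 484/3 = -128.

-128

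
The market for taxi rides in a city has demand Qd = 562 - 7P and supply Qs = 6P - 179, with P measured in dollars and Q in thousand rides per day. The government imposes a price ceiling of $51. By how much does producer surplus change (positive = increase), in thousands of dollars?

In a free market, 562 - 7P = 6P - 179 gives the equilibrium P* = 57, Q* = 163.
The ceiling of 51 is below the equilibrium price 57, so it binds.
At P = 51: Qd = 562 - 7·51 = 205 and Qs = 6·51 - 179 = 127.
Producer surplus without the control is ½ · (57 - 179/6) · 163 = 26569/12.
With the ceiling, producers sell 127 units at 51, so PS = ½ · (51 - 179/6) · 127 = 16129/12.
Change in producer surplus = 16129/12 - 26569/12 = -870.

-870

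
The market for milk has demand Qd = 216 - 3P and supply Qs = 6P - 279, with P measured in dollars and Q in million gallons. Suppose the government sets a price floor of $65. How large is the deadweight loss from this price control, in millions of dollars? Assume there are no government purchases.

225

Without the control the market clears where 216 - 3P = 6P - 279, i.e. P* = 55 and Q* = 51.
The floor of 65 is above the equilibrium price 55, so it binds.
At P = 65: Qd = 216 - 3·65 = 21 and Qs = 6·65 - 279 = 111.
Quantity traded falls to 21. At Q = 21 the demand price is (216 - 21)/3 = 65 and the supply price is (279 + 21)/6 = 50.
Deadweight loss = ½ · (65 - 50) · (51 - 21) = ½ · 15 · 30 = 225.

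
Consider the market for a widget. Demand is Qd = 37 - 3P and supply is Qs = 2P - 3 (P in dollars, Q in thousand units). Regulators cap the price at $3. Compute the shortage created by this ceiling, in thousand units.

In a free market, 37 - 3P = 2P - 3 gives the equilibrium P* = 8, Q* = 13.
The ceiling of 3 is below the equilibrium price 8, so it binds.
At P = 3: Qd = 37 - 3·3 = 28 and Qs = 2·3 - 3 = 3.
Shortage = Qd - Qs = 28 - 3 = 25.

25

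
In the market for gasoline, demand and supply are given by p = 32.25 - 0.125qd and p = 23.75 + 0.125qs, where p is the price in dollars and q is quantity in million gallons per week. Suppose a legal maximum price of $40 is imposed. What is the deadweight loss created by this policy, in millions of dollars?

Rearranging demand gives qd = 258 - 8p; rearranging supply gives qs = 8p - 190. In a free market, 258 - 8p = 8p - 190 gives the equilibrium p* = 28, q* = 34.
Since 40 is above p* = 28, the ceiling does not bind and the free-market outcome prevails.
Since the control does not bind, no trades are prevented and deadweight loss is zero.

0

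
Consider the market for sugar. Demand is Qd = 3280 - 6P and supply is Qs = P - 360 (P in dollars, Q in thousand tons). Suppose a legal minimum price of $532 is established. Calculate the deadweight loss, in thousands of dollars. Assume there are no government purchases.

3024

In a free market, 3280 - 6P = P - 360 gives the equilibrium P* = 520, Q* = 160.
Because the floor (532) lies above the market-clearing price, it is binding.
At P = 532: Qd = 3280 - 6·532 = 88 and Qs = 532 - 360 = 172.
Quantity traded falls to 88. At Q = 88 the demand price is (3280 - 88)/6 = 532 and the supply price is 360 + 88 = 448.
Deadweight loss = ½ · (532 - 448) · (160 - 88) = ½ · 84 · 72 = 3024.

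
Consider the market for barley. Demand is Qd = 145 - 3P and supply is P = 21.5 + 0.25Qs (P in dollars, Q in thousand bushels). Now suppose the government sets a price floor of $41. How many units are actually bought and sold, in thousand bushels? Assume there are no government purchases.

22

Rearranging supply gives Qs = 4P - 86. Without the control the market clears where 145 - 3P = 4P - 86, i.e. P* = 33 and Q* = 46.
Since 41 > 33, the floor is binding.
At P = 41: Qd = 145 - 3·41 = 22 and Qs = 4·41 - 86 = 78.
The quantity actually transacted is the short side, demand: 22.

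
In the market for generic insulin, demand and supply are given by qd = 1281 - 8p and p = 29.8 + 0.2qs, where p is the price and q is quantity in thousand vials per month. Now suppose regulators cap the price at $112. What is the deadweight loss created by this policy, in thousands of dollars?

Rearranging supply gives qs = 5p - 149. Equilibrium: 1281 - 8p = 5p - 149, so 1430 = 13p and p* = 110, q* = 401.
Since 112 is above p* = 110, the ceiling does not bind and the free-market outcome prevails.
Since the control does not bind, no trades are prevented and deadweight loss is zero.

0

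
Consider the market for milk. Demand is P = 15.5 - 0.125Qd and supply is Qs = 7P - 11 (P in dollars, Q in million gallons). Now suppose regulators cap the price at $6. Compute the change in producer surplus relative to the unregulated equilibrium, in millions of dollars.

-124.5

Rearranging demand gives Qd = 124 - 8P. Setting quantity demanded equal to quantity supplied, 124 - 8P = 7P - 11, gives P* = 9 and Q* = 52.
Since 6 < 9, the ceiling is binding.
At P = 6: Qd = 124 - 8·6 = 76 and Qs = 7·6 - 11 = 31.
Producer surplus without the control is ½ · (9 - 11/7) · 52 = 1352/7.
With the ceiling, producers sell 31 units at 6, so PS = ½ · (6 - 11/7) · 31 = 961/14.
Change in producer surplus = 961/14 - 1352/7 = -124.5.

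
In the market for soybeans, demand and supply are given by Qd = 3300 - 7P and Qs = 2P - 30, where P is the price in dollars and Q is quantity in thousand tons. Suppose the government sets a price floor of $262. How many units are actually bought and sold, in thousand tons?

Equilibrium: 3300 - 7P = 2P - 30, so 3330 = 9P and P* = 370, Q* = 710.
Since 262 is below P* = 370, the floor does not bind and the free-market outcome prevails.

710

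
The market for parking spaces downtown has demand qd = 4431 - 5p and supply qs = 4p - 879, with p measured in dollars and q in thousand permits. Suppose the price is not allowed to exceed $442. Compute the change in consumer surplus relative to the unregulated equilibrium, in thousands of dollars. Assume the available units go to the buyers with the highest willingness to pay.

96525.6

Without the control the market clears where 4431 - 5p = 4p - 879, i.e. p* = 590 and q* = 1481.
The ceiling of 442 is below the equilibrium price 590, so it binds.
At p = 442: qd = 4431 - 5·442 = 2221 and qs = 4·442 - 879 = 889.
Consumer surplus without the control is ½ · (886.2 - 590) · 1481 = 219336.1.
With the ceiling, 889 units are sold at 442 (assume they go to the highest-value buyers). The demand price at q = 889 is 708.4, so CS = ½ · [(886.2 - 442) + (708.4 - 442)] · 889 = 315861.7.
Change in consumer surplus = 315861.7 - 219336.1 = 96525.6.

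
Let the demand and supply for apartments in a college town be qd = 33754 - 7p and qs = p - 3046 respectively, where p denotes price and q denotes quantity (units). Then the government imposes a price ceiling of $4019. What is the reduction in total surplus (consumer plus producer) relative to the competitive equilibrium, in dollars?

Setting quantity demanded equal to quantity supplied, 33754 - 7p = p - 3046, gives p* = 4600 and q* = 1554.
The ceiling of 4019 is below the equilibrium price 4600, so it binds.
At p = 4019: qd = 33754 - 7·4019 = 5621 and qs = 4019 - 3046 = 973.
Quantity traded falls to 973. At q = 973 the demand price is (33754 - 973)/7 = 4683 and the supply price is 3046 + 973 = 4019.
Deadweight loss = ½ · (4683 - 4019) · (1554 - 973) = ½ · 664 · 581 = 192892.

192892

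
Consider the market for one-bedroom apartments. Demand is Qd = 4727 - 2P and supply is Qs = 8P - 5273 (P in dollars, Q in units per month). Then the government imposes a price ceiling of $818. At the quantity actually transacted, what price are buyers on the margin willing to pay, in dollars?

Without the control the market clears where 4727 - 2P = 8P - 5273, i.e. P* = 1000 and Q* = 2727.
The ceiling of 818 is below the equilibrium price 1000, so it binds.
At P = 818: Qd = 4727 - 2·818 = 3091 and Qs = 8·818 - 5273 = 1271.
Only 1271 units reach the market. On the demand curve, the marginal buyer's willingness to pay at Q = 1271 is (4727 - 1271)/2 = 1728.

1728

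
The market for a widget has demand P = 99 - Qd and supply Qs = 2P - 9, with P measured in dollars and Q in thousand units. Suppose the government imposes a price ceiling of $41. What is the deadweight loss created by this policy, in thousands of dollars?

Rearranging demand gives Qd = 99 - P. Without the control the market clears where 99 - P = 2P - 9, i.e. P* = 36 and Q* = 63.
The ceiling of 41 is above the equilibrium price 36, so it is not binding; the market clears at P* = 36, Q* = 63.
Since the control does not bind, no trades are prevented and deadweight loss is zero.

0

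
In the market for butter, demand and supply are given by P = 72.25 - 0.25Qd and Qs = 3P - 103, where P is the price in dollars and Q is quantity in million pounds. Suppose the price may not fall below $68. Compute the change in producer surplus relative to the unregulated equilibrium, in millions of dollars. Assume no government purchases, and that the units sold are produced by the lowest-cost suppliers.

-180

Rearranging demand gives Qd = 289 - 4P. Equilibrium: 289 - 4P = 3P - 103, so 392 = 7P and P* = 56, Q* = 65.
The floor of 68 is above the equilibrium price 56, so it binds.
At P = 68: Qd = 289 - 4·68 = 17 and Qs = 3·68 - 103 = 101.
Producer surplus without the control is ½ · (56 - 103/3) · 65 = 4225/6.
With the floor, 17 units are sold at 68. The supply price at Q = 17 is 40, so PS = ½ · [(68 - 103/3) + (68 - 40)] · 17 = 3145/6.
Change in producer surplus = 3145/6 - 4225/6 = -180.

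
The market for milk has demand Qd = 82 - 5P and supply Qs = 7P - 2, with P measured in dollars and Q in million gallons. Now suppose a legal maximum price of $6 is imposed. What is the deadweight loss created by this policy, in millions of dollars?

8.4

Equilibrium: 82 - 5P = 7P - 2, so 84 = 12P and P* = 7, Q* = 47.
Since 6 < 7, the ceiling is binding.
At P = 6: Qd = 82 - 5·6 = 52 and Qs = 7·6 - 2 = 40.
Quantity traded falls to 40. At Q = 40 the demand price is (82 - 40)/5 = 8.4 and the supply price is (2 + 40)/7 = 6.
Deadweight loss = ½ · (8.4 - 6) · (47 - 40) = ½ · 2.4 · 7 = 8.4.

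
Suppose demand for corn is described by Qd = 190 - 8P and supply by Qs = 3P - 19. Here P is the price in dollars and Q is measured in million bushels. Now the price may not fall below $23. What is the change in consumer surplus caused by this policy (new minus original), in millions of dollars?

In a free market, 190 - 8P = 3P - 19 gives the equilibrium P* = 19, Q* = 38.
The floor of 23 is above the equilibrium price 19, so it binds.
At P = 23: Qd = 190 - 8·23 = 6 and Qs = 3·23 - 19 = 50.
Consumer surplus without the control is ½ · (23.75 - 19) · 38 = 90.25.
With the floor, consumers buy 6 units at 23, so CS = ½ · (23.75 - 23) · 6 = 2.25.
Change in consumer surplus = 2.25 - 90.25 = -88.

-88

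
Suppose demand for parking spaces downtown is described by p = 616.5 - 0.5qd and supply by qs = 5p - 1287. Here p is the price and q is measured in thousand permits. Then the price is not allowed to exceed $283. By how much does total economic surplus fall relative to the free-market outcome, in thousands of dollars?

Rearranging demand gives qd = 1233 - 2p. In a free market, 1233 - 2p = 5p - 1287 gives the equilibrium p* = 360, q* = 513.
Since 283 < 360, the ceiling is binding.
At p = 283: qd = 1233 - 2·283 = 667 and qs = 5·283 - 1287 = 128.
Quantity traded falls to 128. At q = 128 the demand price is (1233 - 128)/2 = 552.5 and the supply price is (1287 + 128)/5 = 283.
Deadweight loss = ½ · (552.5 - 283) · (513 - 128) = ½ · 269.5 · 385 = 51878.75.

51878.75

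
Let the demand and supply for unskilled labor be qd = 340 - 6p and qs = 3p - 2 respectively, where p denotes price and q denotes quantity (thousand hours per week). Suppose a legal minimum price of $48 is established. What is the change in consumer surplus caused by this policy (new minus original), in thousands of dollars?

Equilibrium: 340 - 6p = 3p - 2, so 342 = 9p and p* = 38, q* = 112.
The floor of 48 is above the equilibrium price 38, so it binds.
At p = 48: qd = 340 - 6·48 = 52 and qs = 3·48 - 2 = 142.
Consumer surplus without the control is ½ · (170/3 - 38) · 112 = 3136/3.
With the floor, consumers buy 52 units at 48, so CS = ½ · (170/3 - 48) · 52 = 676/3.
Change in consumer surplus = 676/3 - 3136/3 = -820.

-820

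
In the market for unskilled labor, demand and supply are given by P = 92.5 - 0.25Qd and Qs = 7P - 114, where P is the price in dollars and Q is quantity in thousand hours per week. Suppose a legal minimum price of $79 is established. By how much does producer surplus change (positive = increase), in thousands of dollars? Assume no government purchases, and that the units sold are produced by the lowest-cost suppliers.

Rearranging demand gives Qd = 370 - 4P. Setting quantity demanded equal to quantity supplied, 370 - 4P = 7P - 114, gives P* = 44 and Q* = 194.
The floor of 79 is above the equilibrium price 44, so it binds.
At P = 79: Qd = 370 - 4·79 = 54 and Qs = 7·79 - 114 = 439.
Producer surplus without the control is ½ · (44 - 114/7) · 194 = 18818/7.
With the floor, 54 units are sold at 79. The supply price at Q = 54 is 24, so PS = ½ · [(79 - 114/7) + (79 - 24)] · 54 = 22248/7.
Change in producer surplus = 22248/7 - 18818/7 = 490.

490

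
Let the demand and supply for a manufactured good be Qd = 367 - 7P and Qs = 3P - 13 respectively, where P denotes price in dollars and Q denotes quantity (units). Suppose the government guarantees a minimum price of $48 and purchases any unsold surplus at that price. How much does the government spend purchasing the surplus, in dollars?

4800

Without the control the market clears where 367 - 7P = 3P - 13, i.e. P* = 38 and Q* = 101.
The floor of 48 is above the equilibrium price 38, so it binds.
At P = 48: Qd = 367 - 7·48 = 31 and Qs = 3·48 - 13 = 131.
Surplus = Qs - Qd = 100.
Government expenditure = surplus × support price = 100 × 48 = 4800.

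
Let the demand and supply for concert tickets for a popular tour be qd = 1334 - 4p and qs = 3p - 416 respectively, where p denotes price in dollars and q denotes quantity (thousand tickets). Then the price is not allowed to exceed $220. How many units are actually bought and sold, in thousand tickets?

Setting quantity demanded equal to quantity supplied, 1334 - 4p = 3p - 416, gives p* = 250 and q* = 334.
Since 220 < 250, the ceiling is binding.
At p = 220: qd = 1334 - 4·220 = 454 and qs = 3·220 - 416 = 244.
The quantity actually transacted is the short side, supply: 244.

244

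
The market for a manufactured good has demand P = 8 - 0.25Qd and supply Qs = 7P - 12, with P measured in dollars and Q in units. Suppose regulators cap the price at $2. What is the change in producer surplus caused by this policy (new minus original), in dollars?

Rearranging demand gives Qd = 32 - 4P. Setting quantity demanded equal to quantity supplied, 32 - 4P = 7P - 12, gives P* = 4 and Q* = 16.
The ceiling of 2 is below the equilibrium price 4, so it binds.
At P = 2: Qd = 32 - 4·2 = 24 and Qs = 7·2 - 12 = 2.
Producer surplus without the control is ½ · (4 - 12/7) · 16 = 128/7.
With the ceiling, producers sell 2 units at 2, so PS = ½ · (2 - 12/7) · 2 = 2/7.
Change in producer surplus = 2/7 - 128/7 = -18.

-18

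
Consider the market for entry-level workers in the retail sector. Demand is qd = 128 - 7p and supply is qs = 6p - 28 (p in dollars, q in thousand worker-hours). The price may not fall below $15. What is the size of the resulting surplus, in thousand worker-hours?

39

Equilibrium: 128 - 7p = 6p - 28, so 156 = 13p and p* = 12, q* = 44.
Because the floor (15) lies above the market-clearing price, it is binding.
At p = 15: qd = 128 - 7·15 = 23 and qs = 6·15 - 28 = 62.
Surplus = qs - qd = 62 - 23 = 39.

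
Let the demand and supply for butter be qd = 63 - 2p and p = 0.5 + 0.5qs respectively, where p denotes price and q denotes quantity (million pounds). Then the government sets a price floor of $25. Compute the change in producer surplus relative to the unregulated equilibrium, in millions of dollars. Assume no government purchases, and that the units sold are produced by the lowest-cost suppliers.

Rearranging supply gives qs = 2p - 1. Equilibrium: 63 - 2p = 2p - 1, so 64 = 4p and p* = 16, q* = 31.
The floor of 25 is above the equilibrium price 16, so it binds.
At p = 25: qd = 63 - 2·25 = 13 and qs = 2·25 - 1 = 49.
Producer surplus without the control is ½ · (16 - 0.5) · 31 = 240.25.
With the floor, 13 units are sold at 25. The supply price at q = 13 is 7, so PS = ½ · [(25 - 0.5) + (25 - 7)] · 13 = 276.25.
Change in producer surplus = 276.25 - 240.25 = 36.

36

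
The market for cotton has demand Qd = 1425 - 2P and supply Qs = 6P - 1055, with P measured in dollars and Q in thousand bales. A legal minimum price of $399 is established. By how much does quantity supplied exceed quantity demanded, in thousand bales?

712

Without the control the market clears where 1425 - 2P = 6P - 1055, i.e. P* = 310 and Q* = 805.
Because the floor (399) lies above the market-clearing price, it is binding.
At P = 399: Qd = 1425 - 2·399 = 627 and Qs = 6·399 - 1055 = 1339.
Surplus = Qs - Qd = 1339 - 627 = 712.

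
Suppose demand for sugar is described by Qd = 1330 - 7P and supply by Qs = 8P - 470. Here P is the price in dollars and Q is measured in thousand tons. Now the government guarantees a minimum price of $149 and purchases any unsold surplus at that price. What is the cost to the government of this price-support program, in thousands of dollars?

Setting quantity demanded equal to quantity supplied, 1330 - 7P = 8P - 470, gives P* = 120 and Q* = 490.
The floor of 149 is above the equilibrium price 120, so it binds.
At P = 149: Qd = 1330 - 7·149 = 287 and Qs = 8·149 - 470 = 722.
Surplus = Qs - Qd = 435.
Government expenditure = surplus × support price = 435 × 149 = 64815.

64815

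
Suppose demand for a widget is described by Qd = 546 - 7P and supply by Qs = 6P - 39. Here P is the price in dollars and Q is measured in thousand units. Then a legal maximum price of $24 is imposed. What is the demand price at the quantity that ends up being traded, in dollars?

In a free market, 546 - 7P = 6P - 39 gives the equilibrium P* = 45, Q* = 231.
Since 24 < 45, the ceiling is binding.
At P = 24: Qd = 546 - 7·24 = 378 and Qs = 6·24 - 39 = 105.
Only 105 units reach the market. On the demand curve, the marginal buyer's willingness to pay at Q = 105 is (546 - 105)/7 = 63.

63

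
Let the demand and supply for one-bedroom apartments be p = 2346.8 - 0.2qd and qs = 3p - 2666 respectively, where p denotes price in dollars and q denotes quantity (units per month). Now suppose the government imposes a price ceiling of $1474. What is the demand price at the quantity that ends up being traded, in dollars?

1995.6

Rearranging demand gives qd = 11734 - 5p. Without the control the market clears where 11734 - 5p = 3p - 2666, i.e. p* = 1800 and q* = 2734.
Because the ceiling (1474) lies below the market-clearing price, it is binding.
At p = 1474: qd = 11734 - 5·1474 = 4364 and qs = 3·1474 - 2666 = 1756.
Only 1756 units reach the market. On the demand curve, the marginal buyer's willingness to pay at q = 1756 is (11734 - 1756)/5 = 1995.6.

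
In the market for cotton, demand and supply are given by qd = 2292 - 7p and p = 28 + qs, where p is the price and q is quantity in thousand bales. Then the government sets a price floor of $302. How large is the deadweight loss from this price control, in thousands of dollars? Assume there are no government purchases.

Rearranging supply gives qs = p - 28. Without the control the market clears where 2292 - 7p = p - 28, i.e. p* = 290 and q* = 262.
Because the floor (302) lies above the market-clearing price, it is binding.
At p = 302: qd = 2292 - 7·302 = 178 and qs = 302 - 28 = 274.
Quantity traded falls to 178. At q = 178 the demand price is (2292 - 178)/7 = 302 and the supply price is 28 + 178 = 206.
Deadweight loss = ½ · (302 - 206) · (262 - 178) = ½ · 96 · 84 = 4032.

4032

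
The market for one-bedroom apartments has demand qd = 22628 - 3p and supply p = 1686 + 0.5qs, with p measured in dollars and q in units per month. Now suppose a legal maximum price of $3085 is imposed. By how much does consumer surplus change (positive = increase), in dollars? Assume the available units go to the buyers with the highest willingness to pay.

Rearranging supply gives qs = 2p - 3372. Without the control the market clears where 22628 - 3p = 2p - 3372, i.e. p* = 5200 and q* = 7028.
Because the ceiling (3085) lies below the market-clearing price, it is binding.
At p = 3085: qd = 22628 - 3·3085 = 13373 and qs = 2·3085 - 3372 = 2798.
Consumer surplus without the control is ½ · (22628/3 - 5200) · 7028 = 24696392/3.
With the ceiling, 2798 units are sold at 3085 (assume they go to the highest-value buyers). The demand price at q = 2798 is 6610, so CS = ½ · [(22628/3 - 3085) + (6610 - 3085)] · 2798 = 33503252/3.
Change in consumer surplus = 33503252/3 - 24696392/3 = 2935620.

2935620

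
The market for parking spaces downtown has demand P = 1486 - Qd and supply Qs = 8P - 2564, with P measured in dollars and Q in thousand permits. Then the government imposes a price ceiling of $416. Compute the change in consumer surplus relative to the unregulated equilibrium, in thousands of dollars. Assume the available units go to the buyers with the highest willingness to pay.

Rearranging demand gives Qd = 1486 - P. Setting quantity demanded equal to quantity supplied, 1486 - P = 8P - 2564, gives P* = 450 and Q* = 1036.
Since 416 < 450, the ceiling is binding.
At P = 416: Qd = 1486 - 416 = 1070 and Qs = 8·416 - 2564 = 764.
Consumer surplus without the control is ½ · (1486 - 450) · 1036 = 536648.
With the ceiling, 764 units are sold at 416 (assume they go to the highest-value buyers). The demand price at Q = 764 is 722, so CS = ½ · [(1486 - 416) + (722 - 416)] · 764 = 525632.
Change in consumer surplus = 525632 - 536648 = -11016.

-11016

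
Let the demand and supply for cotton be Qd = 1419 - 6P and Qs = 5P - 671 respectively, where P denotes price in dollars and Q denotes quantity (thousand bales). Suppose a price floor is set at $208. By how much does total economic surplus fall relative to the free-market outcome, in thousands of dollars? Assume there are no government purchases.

2138.4

In a free market, 1419 - 6P = 5P - 671 gives the equilibrium P* = 190, Q* = 279.
The floor of 208 is above the equilibrium price 190, so it binds.
At P = 208: Qd = 1419 - 6·208 = 171 and Qs = 5·208 - 671 = 369.
Quantity traded falls to 171. At Q = 171 the demand price is (1419 - 171)/6 = 208 and the supply price is (671 + 171)/5 = 168.4.
Deadweight loss = ½ · (208 - 168.4) · (279 - 171) = ½ · 39.6 · 108 = 2138.4.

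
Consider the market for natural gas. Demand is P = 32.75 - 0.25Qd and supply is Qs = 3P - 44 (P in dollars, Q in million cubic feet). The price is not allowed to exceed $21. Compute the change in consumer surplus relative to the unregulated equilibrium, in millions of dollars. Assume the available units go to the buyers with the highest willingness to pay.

58

Rearranging demand gives Qd = 131 - 4P. Setting quantity demanded equal to quantity supplied, 131 - 4P = 3P - 44, gives P* = 25 and Q* = 31.
Because the ceiling (21) lies below the market-clearing price, it is binding.
At P = 21: Qd = 131 - 4·21 = 47 and Qs = 3·21 - 44 = 19.
Consumer surplus without the control is ½ · (32.75 - 25) · 31 = 120.125.
With the ceiling, 19 units are sold at 21 (assume they go to the highest-value buyers). The demand price at Q = 19 is 28, so CS = ½ · [(32.75 - 21) + (28 - 21)] · 19 = 178.125.
Change in consumer surplus = 178.125 - 120.125 = 58.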